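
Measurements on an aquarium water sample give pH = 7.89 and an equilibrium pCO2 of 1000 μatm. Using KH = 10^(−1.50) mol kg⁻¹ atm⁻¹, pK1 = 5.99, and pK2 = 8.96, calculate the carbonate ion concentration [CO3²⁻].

[CO2*] = KH · pCO2 = 10^(−1.50) × 1000×10^-6 = 3.162×10^-5 mol/kg
α₀ = 1/(1 + K1/[H⁺] + K1K2/[H⁺]²) = 1/(1 + 10^+1.90 + 10^+0.83) = 0.01147
DIC = [CO2*]/α₀ = 3.162×10^-5 / 0.01147 = 2.757 mmol/kg
[CO3²⁻] = α₂·DIC; α₂ = 0.07754, so [CO3²⁻] = 0.07754 × 2.757 = 0.214 mmol/kg

[CO3²⁻] = 0.214 mmol/kg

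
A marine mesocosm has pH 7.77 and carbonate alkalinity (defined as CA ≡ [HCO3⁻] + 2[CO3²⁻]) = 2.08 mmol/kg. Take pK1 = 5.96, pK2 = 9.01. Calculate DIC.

CA = [HCO3⁻] + 2[CO3²⁻] = (α₁ + 2α₂)·DIC
At pH 7.77: [H⁺]/K1 = 10^-1.81 = 0.015488, K2/[H⁺] = 10^-1.24 = 0.057544
α₁ = 1/(1 + 0.015488 + 0.057544) = 1/1.0730 = 0.9319; α₂ = α₁·K2/[H⁺] = 0.05363
α₁ + 2α₂ = 1.0392
DIC = CA / (α₁ + 2α₂) = 2.08 / 1.0392 = 2.00 mmol/kg

DIC = 2.00 mmol/kg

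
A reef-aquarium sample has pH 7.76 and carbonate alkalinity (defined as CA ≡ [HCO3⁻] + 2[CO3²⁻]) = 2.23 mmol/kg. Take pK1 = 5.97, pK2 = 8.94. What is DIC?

DIC = 2.13 mmol/kg

CA = [HCO3⁻] + 2[CO3²⁻] = (α₁ + 2α₂)·DIC
At pH 7.76: [H⁺]/K1 = 10^-1.79 = 0.016218, K2/[H⁺] = 10^-1.18 = 0.066069
α₁ = 1/(1 + 0.016218 + 0.066069) = 1/1.0823 = 0.9240; α₂ = α₁·K2/[H⁺] = 0.06105
α₁ + 2α₂ = 1.0461
DIC = CA / (α₁ + 2α₂) = 2.23 / 1.0461 = 2.13 mmol/kg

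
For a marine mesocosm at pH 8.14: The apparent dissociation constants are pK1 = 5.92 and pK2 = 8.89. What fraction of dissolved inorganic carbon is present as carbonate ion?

α₂ = 1 / (1 + [H⁺]/K2 + [H⁺]²/(K1K2)) = 1 / (1 + 10^+0.75 + 10^-1.47)
   = 1 / (1 + 5.6234 + 0.033884) = 1/6.6573 = 0.1502

α₂ = 0.150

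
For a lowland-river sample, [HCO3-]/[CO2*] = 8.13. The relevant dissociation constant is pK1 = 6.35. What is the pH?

pH = 7.26

From K1 = [H⁺][HCO3-]/[CO2*]:  pH = pK1 + log₁₀([HCO3-]/[CO2*])
log₁₀(8.13) = +0.910
pH = 6.35 + (+0.910) = 7.26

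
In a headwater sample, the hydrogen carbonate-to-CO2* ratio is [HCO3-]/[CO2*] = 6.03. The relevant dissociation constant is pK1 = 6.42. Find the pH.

From K1 = [H⁺][HCO3-]/[CO2*]:  pH = pK1 + log₁₀([HCO3-]/[CO2*])
log₁₀(6.03) = +0.780
pH = 6.42 + (+0.780) = 7.20

pH = 7.20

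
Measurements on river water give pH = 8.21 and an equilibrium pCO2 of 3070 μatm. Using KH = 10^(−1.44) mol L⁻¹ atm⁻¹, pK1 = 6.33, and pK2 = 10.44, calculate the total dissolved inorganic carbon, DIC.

DIC = 8.62 mmol/L

[CO2*] = KH · pCO2 = 10^(−1.44) × 3070×10^-6 = 1.115×10^-4 mol/L
α₀ = 1/(1 + K1/[H⁺] + K1K2/[H⁺]²) = 1/(1 + 10^+1.88 + 10^-0.35) = 0.01294
DIC = [CO2*]/α₀ = 1.115×10^-4 / 0.01294 = 8.62 mmol/L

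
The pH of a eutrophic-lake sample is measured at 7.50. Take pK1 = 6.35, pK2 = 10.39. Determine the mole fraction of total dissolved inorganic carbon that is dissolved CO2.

α₀ = 1 / (1 + K1/[H⁺] + K1K2/[H⁺]²) = 1 / (1 + 10^+1.15 + 10^-1.74)
   = 1 / (1 + 14.125 + 0.018197) = 1/15.144 = 0.06603

α₀ = 0.0660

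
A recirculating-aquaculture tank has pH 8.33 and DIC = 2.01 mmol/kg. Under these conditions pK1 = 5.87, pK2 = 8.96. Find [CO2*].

α₀ = 1 / (1 + K1/[H⁺] + K1K2/[H⁺]²) = 1 / (1 + 10^+2.46 + 10^+1.83)
   = 1 / (1 + 288.40 + 67.608) = 1/357.01 = 0.002801
[CO2*] = α₀ × DIC = 0.002801 × 2.01 = 0.00563 mmol/kg = 5.63 μmol/kg

[CO2*] = 5.63 μmol/kg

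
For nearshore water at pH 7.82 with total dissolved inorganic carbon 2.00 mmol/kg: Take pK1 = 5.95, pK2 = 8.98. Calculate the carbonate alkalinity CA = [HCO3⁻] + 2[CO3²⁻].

CA = 2.10 mmol/kg

CA = [HCO3⁻] + 2[CO3²⁻] = (α₁ + 2α₂)·DIC
At pH 7.82: [H⁺]/K1 = 10^-1.87 = 0.013490, K2/[H⁺] = 10^-1.16 = 0.069183
α₁ = 1/(1 + 0.013490 + 0.069183) = 1/1.0827 = 0.9236; α₂ = α₁·K2/[H⁺] = 0.06390
α₁ + 2α₂ = 1.0514
CA = 1.0514 × 2.00 = 2.10 mmol/kg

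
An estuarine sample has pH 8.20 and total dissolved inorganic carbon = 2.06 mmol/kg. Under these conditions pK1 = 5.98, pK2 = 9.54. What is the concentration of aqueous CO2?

α₀ = 1 / (1 + K1/[H⁺] + K1K2/[H⁺]²) = 1 / (1 + 10^+2.22 + 10^+0.88)
   = 1 / (1 + 165.96 + 7.5858) = 1/174.54 = 0.005729
[CO2*] = α₀ × DIC = 0.005729 × 2.06 = 0.0118 mmol/kg = 11.8 μmol/kg

[CO2*] = 11.8 μmol/kg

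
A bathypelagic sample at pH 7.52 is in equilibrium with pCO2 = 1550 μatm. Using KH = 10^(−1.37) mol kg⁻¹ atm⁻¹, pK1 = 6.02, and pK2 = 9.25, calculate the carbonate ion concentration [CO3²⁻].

[CO2*] = KH · pCO2 = 10^(−1.37) × 1550×10^-6 = 6.612×10^-5 mol/kg
α₀ = 1/(1 + K1/[H⁺] + K1K2/[H⁺]²) = 1/(1 + 10^+1.50 + 10^-0.23) = 0.03011
DIC = [CO2*]/α₀ = 6.612×10^-5 / 0.03011 = 2.196 mmol/kg
[CO3²⁻] = α₂·DIC; α₂ = 0.01773, so [CO3²⁻] = 0.01773 × 2.196 = 0.0389 mmol/kg

[CO3²⁻] = 0.0389 mmol/kg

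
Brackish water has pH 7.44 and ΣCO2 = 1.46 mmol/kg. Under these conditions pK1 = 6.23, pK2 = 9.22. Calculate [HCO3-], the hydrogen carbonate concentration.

[HCO3⁻] = 1.35 mmol/kg

α₁ = 1 / (1 + [H⁺]/K1 + K2/[H⁺]) = 1 / (1 + 10^-1.21 + 10^-1.78)
   = 1 / (1 + 0.061660 + 0.016596) = 1/1.0783 = 0.9274
[HCO3⁻] = α₁ × DIC = 0.9274 × 1.46 = 1.35 mmol/kg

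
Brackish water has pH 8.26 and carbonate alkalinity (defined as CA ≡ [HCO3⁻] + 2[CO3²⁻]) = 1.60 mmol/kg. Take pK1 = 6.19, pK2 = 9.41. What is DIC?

DIC = 1.51 mmol/kg

CA = [HCO3⁻] + 2[CO3²⁻] = (α₁ + 2α₂)·DIC
At pH 8.26: [H⁺]/K1 = 10^-2.07 = 0.0085114, K2/[H⁺] = 10^-1.15 = 0.070795
α₁ = 1/(1 + 0.0085114 + 0.070795) = 1/1.0793 = 0.9265; α₂ = α₁·K2/[H⁺] = 0.06559
α₁ + 2α₂ = 1.0577
DIC = CA / (α₁ + 2α₂) = 1.60 / 1.0577 = 1.51 mmol/kg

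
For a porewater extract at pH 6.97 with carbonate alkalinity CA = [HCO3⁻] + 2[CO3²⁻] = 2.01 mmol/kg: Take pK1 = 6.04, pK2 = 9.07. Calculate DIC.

CA = [HCO3⁻] + 2[CO3²⁻] = (α₁ + 2α₂)·DIC
At pH 6.97: [H⁺]/K1 = 10^-0.93 = 0.11749, K2/[H⁺] = 10^-2.10 = 0.0079433
α₁ = 1/(1 + 0.11749 + 0.0079433) = 1/1.1254 = 0.8885; α₂ = α₁·K2/[H⁺] = 0.007058
α₁ + 2α₂ = 0.9027
DIC = CA / (α₁ + 2α₂) = 2.01 / 0.9027 = 2.23 mmol/kg

DIC = 2.23 mmol/kg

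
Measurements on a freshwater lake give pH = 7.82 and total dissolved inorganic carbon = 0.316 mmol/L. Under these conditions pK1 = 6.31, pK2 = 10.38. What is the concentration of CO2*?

[CO2*] = 9.45 μmol/L

α₀ = 1 / (1 + K1/[H⁺] + K1K2/[H⁺]²) = 1 / (1 + 10^+1.51 + 10^-1.05)
   = 1 / (1 + 32.359 + 0.089125) = 1/33.448 = 0.02990
[CO2*] = α₀ × DIC = 0.02990 × 0.316 = 0.00945 mmol/L = 9.45 μmol/L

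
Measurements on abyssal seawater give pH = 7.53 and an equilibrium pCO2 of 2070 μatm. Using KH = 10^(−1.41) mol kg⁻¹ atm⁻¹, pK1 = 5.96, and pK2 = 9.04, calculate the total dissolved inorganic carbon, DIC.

DIC = 3.17 mmol/kg

[CO2*] = KH · pCO2 = 10^(−1.41) × 2070×10^-6 = 8.053×10^-5 mol/kg
α₀ = 1/(1 + K1/[H⁺] + K1K2/[H⁺]²) = 1/(1 + 10^+1.57 + 10^+0.06) = 0.02544
DIC = [CO2*]/α₀ = 8.053×10^-5 / 0.02544 = 3.17 mmol/kg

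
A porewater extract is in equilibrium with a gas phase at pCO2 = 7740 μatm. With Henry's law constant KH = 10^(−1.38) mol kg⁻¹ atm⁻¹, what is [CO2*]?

[CO2*] = 323 μmol/kg

KH = 10^(−1.38) = 4.169×10^-2 mol kg⁻¹ atm⁻¹
[CO2*] = KH · pCO2 = 4.169×10^-2 × 7740×10^-6 atm = 3.23×10^-4 mol/kg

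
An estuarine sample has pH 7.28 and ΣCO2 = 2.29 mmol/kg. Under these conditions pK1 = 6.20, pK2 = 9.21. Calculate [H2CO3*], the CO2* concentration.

[CO2*] = 0.174 mmol/kg

α₀ = 1 / (1 + K1/[H⁺] + K1K2/[H⁺]²) = 1 / (1 + 10^+1.08 + 10^-0.85)
   = 1 / (1 + 12.023 + 0.14125) = 1/13.164 = 0.07597
[CO2*] = α₀ × DIC = 0.07597 × 2.29 = 0.174 mmol/kg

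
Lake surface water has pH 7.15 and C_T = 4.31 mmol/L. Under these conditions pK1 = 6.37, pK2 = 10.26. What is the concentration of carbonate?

α₂ = 1 / (1 + [H⁺]/K2 + [H⁺]²/(K1K2)) = 1 / (1 + 10^+3.11 + 10^+2.33)
   = 1 / (1 + 1288.2 + 213.80) = 1/1503.0 = 0.0006653
[CO3²⁻] = α₂ × DIC = 0.0006653 × 4.31 = 0.00287 mmol/L = 2.87 μmol/L

[CO3²⁻] = 2.87 μmol/L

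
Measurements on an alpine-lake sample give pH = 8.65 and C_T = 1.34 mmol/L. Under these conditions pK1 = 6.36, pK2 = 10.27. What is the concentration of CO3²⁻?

[CO3²⁻] = 0.0312 mmol/L

α₂ = 1 / (1 + [H⁺]/K2 + [H⁺]²/(K1K2)) = 1 / (1 + 10^+1.62 + 10^-0.67)
   = 1 / (1 + 41.687 + 0.21380) = 1/42.901 = 0.02331
[CO3²⁻] = α₂ × DIC = 0.02331 × 1.34 = 0.0312 mmol/L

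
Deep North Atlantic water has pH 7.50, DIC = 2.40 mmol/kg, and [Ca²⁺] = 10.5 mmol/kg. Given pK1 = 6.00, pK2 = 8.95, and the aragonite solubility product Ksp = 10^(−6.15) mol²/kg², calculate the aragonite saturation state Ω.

Ω = 1.18

α₂ = 1 / (1 + [H⁺]/K2 + [H⁺]²/(K1K2)) = 1 / (1 + 10^+1.45 + 10^-0.05)
   = 1 / (1 + 28.184 + 0.89125) = 1/30.075 = 0.03325
[CO3²⁻] = α₂ × DIC = 0.03325 × 2.40 = 0.07980 mmol/kg
Ksp = 10^(−6.15) = 7.079×10^-7
Ω = [Ca²⁺][CO3²⁻]/Ksp = (10.5×10^-3)(7.980×10^-5) / 7.079×10^-7 = 1.18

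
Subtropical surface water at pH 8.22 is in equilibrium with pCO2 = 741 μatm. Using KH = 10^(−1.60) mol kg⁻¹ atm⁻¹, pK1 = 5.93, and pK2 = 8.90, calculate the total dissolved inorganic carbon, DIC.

DIC = 4.41 mmol/kg

[CO2*] = KH · pCO2 = 10^(−1.60) × 741×10^-6 = 1.861×10^-5 mol/kg
α₀ = 1/(1 + K1/[H⁺] + K1K2/[H⁺]²) = 1/(1 + 10^+2.29 + 10^+1.61) = 0.004224
DIC = [CO2*]/α₀ = 1.861×10^-5 / 0.004224 = 4.41 mmol/kg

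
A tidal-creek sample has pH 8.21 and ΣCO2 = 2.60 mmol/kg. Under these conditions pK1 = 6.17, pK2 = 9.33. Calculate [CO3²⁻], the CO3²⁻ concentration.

α₂ = 1 / (1 + [H⁺]/K2 + [H⁺]²/(K1K2)) = 1 / (1 + 10^+1.12 + 10^-0.92)
   = 1 / (1 + 13.183 + 0.12023) = 1/14.303 = 0.06992
[CO3²⁻] = α₂ × DIC = 0.06992 × 2.60 = 0.182 mmol/kg

[CO3²⁻] = 0.182 mmol/kg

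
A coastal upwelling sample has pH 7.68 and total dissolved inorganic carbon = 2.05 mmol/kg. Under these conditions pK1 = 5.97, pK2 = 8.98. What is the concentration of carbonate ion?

[CO3²⁻] = 0.0961 mmol/kg

α₂ = 1 / (1 + [H⁺]/K2 + [H⁺]²/(K1K2)) = 1 / (1 + 10^+1.30 + 10^-0.41)
   = 1 / (1 + 19.953 + 0.38905) = 1/21.342 = 0.04686
[CO3²⁻] = α₂ × DIC = 0.04686 × 2.05 = 0.0961 mmol/kg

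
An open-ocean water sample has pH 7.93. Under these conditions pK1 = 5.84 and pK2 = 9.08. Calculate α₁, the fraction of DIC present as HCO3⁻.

α₁ = 0.927

α₁ = 1 / (1 + [H⁺]/K1 + K2/[H⁺]) = 1 / (1 + 10^-2.09 + 10^-1.15)
   = 1 / (1 + 0.0081283 + 0.070795) = 1/1.0789 = 0.9269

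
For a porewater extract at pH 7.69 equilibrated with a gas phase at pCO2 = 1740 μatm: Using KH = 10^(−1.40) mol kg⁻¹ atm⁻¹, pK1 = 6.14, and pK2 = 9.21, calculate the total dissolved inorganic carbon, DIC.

DIC = 2.60 mmol/kg

[CO2*] = KH · pCO2 = 10^(−1.40) × 1740×10^-6 = 6.927×10^-5 mol/kg
α₀ = 1/(1 + K1/[H⁺] + K1K2/[H⁺]²) = 1/(1 + 10^+1.55 + 10^+0.03) = 0.02663
DIC = [CO2*]/α₀ = 6.927×10^-5 / 0.02663 = 2.60 mmol/kg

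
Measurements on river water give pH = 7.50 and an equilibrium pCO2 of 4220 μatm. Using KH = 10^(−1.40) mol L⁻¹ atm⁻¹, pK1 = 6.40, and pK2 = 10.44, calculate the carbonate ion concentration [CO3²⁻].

[CO2*] = KH · pCO2 = 10^(−1.40) × 4220×10^-6 = 1.680×10^-4 mol/L
α₀ = 1/(1 + K1/[H⁺] + K1K2/[H⁺]²) = 1/(1 + 10^+1.10 + 10^-1.84) = 0.07351
DIC = [CO2*]/α₀ = 1.680×10^-4 / 0.07351 = 2.285 mmol/L
[CO3²⁻] = α₂·DIC; α₂ = 0.001063, so [CO3²⁻] = 0.001063 × 2.285 = 0.00243 mmol/L = 2.43 μmol/L

[CO3²⁻] = 2.43 μmol/L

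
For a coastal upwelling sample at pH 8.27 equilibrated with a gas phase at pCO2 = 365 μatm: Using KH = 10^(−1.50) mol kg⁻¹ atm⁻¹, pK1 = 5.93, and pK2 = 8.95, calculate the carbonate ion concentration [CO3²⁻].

[CO3²⁻] = 0.528 mmol/kg

[CO2*] = KH · pCO2 = 10^(−1.50) × 365×10^-6 = 1.154×10^-5 mol/kg
α₀ = 1/(1 + K1/[H⁺] + K1K2/[H⁺]²) = 1/(1 + 10^+2.34 + 10^+1.66) = 0.003767
DIC = [CO2*]/α₀ = 1.154×10^-5 / 0.003767 = 3.064 mmol/kg
[CO3²⁻] = α₂·DIC; α₂ = 0.1722, so [CO3²⁻] = 0.1722 × 3.064 = 0.528 mmol/kg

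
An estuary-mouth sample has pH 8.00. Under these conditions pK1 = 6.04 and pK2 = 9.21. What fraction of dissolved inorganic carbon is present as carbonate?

α₂ = 0.0575

α₂ = 1 / (1 + [H⁺]/K2 + [H⁺]²/(K1K2)) = 1 / (1 + 10^+1.21 + 10^-0.75)
   = 1 / (1 + 16.218 + 0.17783) = 1/17.396 = 0.05748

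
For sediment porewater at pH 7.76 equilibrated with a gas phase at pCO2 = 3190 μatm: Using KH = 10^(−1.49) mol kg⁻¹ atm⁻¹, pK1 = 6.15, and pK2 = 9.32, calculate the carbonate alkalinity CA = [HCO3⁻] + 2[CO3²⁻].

CA = 4.44 mmol/kg

[CO2*] = KH · pCO2 = 10^(−1.49) × 3190×10^-6 = 1.032×10^-4 mol/kg
α₀ = 1/(1 + K1/[H⁺] + K1K2/[H⁺]²) = 1/(1 + 10^+1.61 + 10^+0.05) = 0.02333
DIC = [CO2*]/α₀ = 1.032×10^-4 / 0.02333 = 4.424 mmol/kg
CA = (α₁ + 2α₂)·DIC = (0.9505 + 2×0.02618) × 4.424 = 4.44 mmol/kg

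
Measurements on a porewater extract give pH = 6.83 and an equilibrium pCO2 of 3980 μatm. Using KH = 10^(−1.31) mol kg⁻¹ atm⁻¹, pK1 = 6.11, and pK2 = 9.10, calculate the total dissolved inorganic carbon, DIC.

DIC = 1.22 mmol/kg

[CO2*] = KH · pCO2 = 10^(−1.31) × 3980×10^-6 = 1.949×10^-4 mol/kg
α₀ = 1/(1 + K1/[H⁺] + K1K2/[H⁺]²) = 1/(1 + 10^+0.72 + 10^-1.55) = 0.1593
DIC = [CO2*]/α₀ = 1.949×10^-4 / 0.1593 = 1.22 mmol/kg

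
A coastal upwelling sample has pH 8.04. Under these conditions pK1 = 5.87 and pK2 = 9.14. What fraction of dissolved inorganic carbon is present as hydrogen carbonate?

α₁ = 1 / (1 + [H⁺]/K1 + K2/[H⁺]) = 1 / (1 + 10^-2.17 + 10^-1.10)
   = 1 / (1 + 0.0067608 + 0.079433) = 1/1.0862 = 0.9206

α₁ = 0.921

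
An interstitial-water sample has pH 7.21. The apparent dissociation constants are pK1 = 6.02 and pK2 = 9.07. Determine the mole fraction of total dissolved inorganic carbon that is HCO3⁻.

α₁ = 1 / (1 + [H⁺]/K1 + K2/[H⁺]) = 1 / (1 + 10^-1.19 + 10^-1.86)
   = 1 / (1 + 0.064565 + 0.013804) = 1/1.0784 = 0.9273

α₁ = 0.927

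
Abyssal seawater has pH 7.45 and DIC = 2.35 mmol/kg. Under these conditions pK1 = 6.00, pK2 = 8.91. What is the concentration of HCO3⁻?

[HCO3⁻] = 2.20 mmol/kg

α₁ = 1 / (1 + [H⁺]/K1 + K2/[H⁺]) = 1 / (1 + 10^-1.45 + 10^-1.46)
   = 1 / (1 + 0.035481 + 0.034674) = 1/1.0702 = 0.9344
[HCO3⁻] = α₁ × DIC = 0.9344 × 2.35 = 2.20 mmol/kg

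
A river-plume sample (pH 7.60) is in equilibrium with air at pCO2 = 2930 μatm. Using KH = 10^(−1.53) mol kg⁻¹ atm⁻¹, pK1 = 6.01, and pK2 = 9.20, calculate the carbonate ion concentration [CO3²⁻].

[CO2*] = KH · pCO2 = 10^(−1.53) × 2930×10^-6 = 8.647×10^-5 mol/kg
α₀ = 1/(1 + K1/[H⁺] + K1K2/[H⁺]²) = 1/(1 + 10^+1.59 + 10^-0.01) = 0.02446
DIC = [CO2*]/α₀ = 8.647×10^-5 / 0.02446 = 3.535 mmol/kg
[CO3²⁻] = α₂·DIC; α₂ = 0.02390, so [CO3²⁻] = 0.02390 × 3.535 = 0.0845 mmol/kg

[CO3²⁻] = 0.0845 mmol/kg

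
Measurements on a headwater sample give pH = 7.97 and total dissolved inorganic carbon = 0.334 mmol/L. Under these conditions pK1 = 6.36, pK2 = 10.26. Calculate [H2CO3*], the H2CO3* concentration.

α₀ = 1 / (1 + K1/[H⁺] + K1K2/[H⁺]²) = 1 / (1 + 10^+1.61 + 10^-0.68)
   = 1 / (1 + 40.738 + 0.20893) = 1/41.947 = 0.02384
[CO2*] = α₀ × DIC = 0.02384 × 0.334 = 0.00796 mmol/L = 7.96 μmol/L

[CO2*] = 7.96 μmol/L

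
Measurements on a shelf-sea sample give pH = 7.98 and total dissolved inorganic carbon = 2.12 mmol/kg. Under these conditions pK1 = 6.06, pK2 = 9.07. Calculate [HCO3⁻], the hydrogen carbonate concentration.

α₁ = 1 / (1 + [H⁺]/K1 + K2/[H⁺]) = 1 / (1 + 10^-1.92 + 10^-1.09)
   = 1 / (1 + 0.012023 + 0.081283) = 1/1.0933 = 0.9147
[HCO3⁻] = α₁ × DIC = 0.9147 × 2.12 = 1.94 mmol/kg

[HCO3⁻] = 1.94 mmol/kg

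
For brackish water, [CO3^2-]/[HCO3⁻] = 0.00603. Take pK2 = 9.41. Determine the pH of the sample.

From K2 = [H⁺][CO3^2-]/[HCO3⁻]:  pH = pK2 + log₁₀([CO3^2-]/[HCO3⁻])
log₁₀(0.00603) = -2.220
pH = 9.41 + (-2.220) = 7.19

pH = 7.19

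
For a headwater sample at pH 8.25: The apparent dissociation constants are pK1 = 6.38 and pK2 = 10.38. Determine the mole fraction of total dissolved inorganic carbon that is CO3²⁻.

α₂ = 0.00726

α₂ = 1 / (1 + [H⁺]/K2 + [H⁺]²/(K1K2)) = 1 / (1 + 10^+2.13 + 10^+0.26)
   = 1 / (1 + 134.90 + 1.8197) = 1/137.72 = 0.007261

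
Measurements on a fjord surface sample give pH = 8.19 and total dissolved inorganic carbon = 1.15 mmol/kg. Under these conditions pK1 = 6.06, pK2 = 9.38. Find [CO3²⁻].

[CO3²⁻] = 0.0693 mmol/kg

α₂ = 1 / (1 + [H⁺]/K2 + [H⁺]²/(K1K2)) = 1 / (1 + 10^+1.19 + 10^-0.94)
   = 1 / (1 + 15.488 + 0.11482) = 1/16.603 = 0.06023
[CO3²⁻] = α₂ × DIC = 0.06023 × 1.15 = 0.0693 mmol/kg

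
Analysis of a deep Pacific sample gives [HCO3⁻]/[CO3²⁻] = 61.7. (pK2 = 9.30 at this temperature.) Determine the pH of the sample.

pH = 7.51

From K2 = [H⁺][CO3²⁻]/[HCO3⁻]:  pH = pK2 − log₁₀([HCO3⁻]/[CO3²⁻])
log₁₀(61.7) = +1.790
pH = 9.30 − (+1.790) = 7.51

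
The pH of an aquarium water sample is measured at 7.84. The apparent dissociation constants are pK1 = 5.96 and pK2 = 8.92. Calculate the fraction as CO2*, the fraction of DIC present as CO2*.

α₀ = 1 / (1 + K1/[H⁺] + K1K2/[H⁺]²) = 1 / (1 + 10^+1.88 + 10^+0.80)
   = 1 / (1 + 75.858 + 6.3096) = 1/83.167 = 0.01202

α₀ = 0.0120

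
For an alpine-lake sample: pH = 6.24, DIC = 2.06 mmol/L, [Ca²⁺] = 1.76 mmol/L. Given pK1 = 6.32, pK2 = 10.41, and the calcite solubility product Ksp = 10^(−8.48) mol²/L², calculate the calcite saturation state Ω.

Ω = 0.0336

α₂ = 1 / (1 + [H⁺]/K2 + [H⁺]²/(K1K2)) = 1 / (1 + 10^+4.17 + 10^+4.25)
   = 1 / (1 + 1.4791×10^4 + 1.7783×10^4) = 1/3.2575×10^4 = 3.070×10^-5
[CO3²⁻] = α₂ × DIC = 3.070×10^-5 × 2.06 = 6.324×10^-5 mmol/L = 0.06324 μmol/L
Ksp = 10^(−8.48) = 3.311×10^-9
Ω = [Ca²⁺][CO3²⁻]/Ksp = (1.76×10^-3)(6.324×10^-8) / 3.311×10^-9 = 0.0336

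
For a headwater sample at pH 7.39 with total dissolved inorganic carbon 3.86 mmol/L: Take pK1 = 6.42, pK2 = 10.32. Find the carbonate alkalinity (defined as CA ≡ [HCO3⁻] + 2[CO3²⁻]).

CA = 3.49 mmol/L

CA = [HCO3⁻] + 2[CO3²⁻] = (α₁ + 2α₂)·DIC
At pH 7.39: [H⁺]/K1 = 10^-0.97 = 0.10715, K2/[H⁺] = 10^-2.93 = 0.0011749
α₁ = 1/(1 + 0.10715 + 0.0011749) = 1/1.1083 = 0.9023; α₂ = α₁·K2/[H⁺] = 0.001060
α₁ + 2α₂ = 0.9044
CA = 0.9044 × 3.86 = 3.49 mmol/L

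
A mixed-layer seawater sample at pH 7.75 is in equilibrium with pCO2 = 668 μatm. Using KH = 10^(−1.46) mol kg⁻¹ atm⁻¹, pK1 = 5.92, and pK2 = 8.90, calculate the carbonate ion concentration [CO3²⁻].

[CO3²⁻] = 0.111 mmol/kg

[CO2*] = KH · pCO2 = 10^(−1.46) × 668×10^-6 = 2.316×10^-5 mol/kg
α₀ = 1/(1 + K1/[H⁺] + K1K2/[H⁺]²) = 1/(1 + 10^+1.83 + 10^+0.68) = 0.01362
DIC = [CO2*]/α₀ = 2.316×10^-5 / 0.01362 = 1.700 mmol/kg
[CO3²⁻] = α₂·DIC; α₂ = 0.06521, so [CO3²⁻] = 0.06521 × 1.700 = 0.111 mmol/kg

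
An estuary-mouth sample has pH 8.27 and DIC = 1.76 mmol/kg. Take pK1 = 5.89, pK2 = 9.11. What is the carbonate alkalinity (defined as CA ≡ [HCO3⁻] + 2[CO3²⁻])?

CA = [HCO3⁻] + 2[CO3²⁻] = (α₁ + 2α₂)·DIC
At pH 8.27: [H⁺]/K1 = 10^-2.38 = 0.0041687, K2/[H⁺] = 10^-0.84 = 0.14454
α₁ = 1/(1 + 0.0041687 + 0.14454) = 1/1.1487 = 0.8705; α₂ = α₁·K2/[H⁺] = 0.1258
α₁ + 2α₂ = 1.1222
CA = 1.1222 × 1.76 = 1.98 mmol/kg

CA = 1.98 mmol/kg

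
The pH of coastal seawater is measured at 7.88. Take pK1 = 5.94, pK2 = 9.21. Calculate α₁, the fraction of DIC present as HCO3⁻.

α₁ = 1 / (1 + [H⁺]/K1 + K2/[H⁺]) = 1 / (1 + 10^-1.94 + 10^-1.33)
   = 1 / (1 + 0.011482 + 0.046774) = 1/1.0583 = 0.9450

α₁ = 0.945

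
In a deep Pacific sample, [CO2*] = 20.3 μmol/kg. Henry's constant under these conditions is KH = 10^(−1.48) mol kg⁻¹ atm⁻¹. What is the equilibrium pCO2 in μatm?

KH = 10^(−1.48) = 3.311×10^-2 mol kg⁻¹ atm⁻¹
pCO2 = [CO2*]/KH = 20.3×10^-6 / 3.311×10^-2 = 6.13×10^-4 atm = 613 μatm

pCO2 = 613 μatm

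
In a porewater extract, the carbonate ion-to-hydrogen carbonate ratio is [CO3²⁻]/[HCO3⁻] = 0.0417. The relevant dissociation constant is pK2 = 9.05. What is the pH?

From K2 = [H⁺][CO3²⁻]/[HCO3⁻]:  pH = pK2 + log₁₀([CO3²⁻]/[HCO3⁻])
log₁₀(0.0417) = -1.380
pH = 9.05 + (-1.380) = 7.67

pH = 7.67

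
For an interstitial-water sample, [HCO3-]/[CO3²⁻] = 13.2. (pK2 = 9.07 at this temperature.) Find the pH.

pH = 7.95

From K2 = [H⁺][CO3²⁻]/[HCO3-]:  pH = pK2 − log₁₀([HCO3-]/[CO3²⁻])
log₁₀(13.2) = +1.121
pH = 9.07 − (+1.121) = 7.95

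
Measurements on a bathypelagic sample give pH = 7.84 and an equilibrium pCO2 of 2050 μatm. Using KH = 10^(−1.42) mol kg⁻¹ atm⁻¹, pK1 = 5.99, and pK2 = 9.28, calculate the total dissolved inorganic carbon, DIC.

DIC = 5.80 mmol/kg

[CO2*] = KH · pCO2 = 10^(−1.42) × 2050×10^-6 = 7.794×10^-5 mol/kg
α₀ = 1/(1 + K1/[H⁺] + K1K2/[H⁺]²) = 1/(1 + 10^+1.85 + 10^+0.41) = 0.01345
DIC = [CO2*]/α₀ = 7.794×10^-5 / 0.01345 = 5.80 mmol/kg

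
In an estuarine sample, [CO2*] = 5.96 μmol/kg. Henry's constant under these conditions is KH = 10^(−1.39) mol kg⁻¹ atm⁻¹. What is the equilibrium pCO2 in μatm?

pCO2 = 146 μatm

KH = 10^(−1.39) = 4.074×10^-2 mol kg⁻¹ atm⁻¹
pCO2 = [CO2*]/KH = 5.96×10^-6 / 4.074×10^-2 = 1.46×10^-4 atm = 146 μatm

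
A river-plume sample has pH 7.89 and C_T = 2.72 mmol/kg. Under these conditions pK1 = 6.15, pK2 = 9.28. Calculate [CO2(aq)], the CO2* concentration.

[CO2*] = 0.0467 mmol/kg

α₀ = 1 / (1 + K1/[H⁺] + K1K2/[H⁺]²) = 1 / (1 + 10^+1.74 + 10^+0.35)
   = 1 / (1 + 54.954 + 2.2387) = 1/58.193 = 0.01718
[CO2*] = α₀ × DIC = 0.01718 × 2.72 = 0.0467 mmol/kg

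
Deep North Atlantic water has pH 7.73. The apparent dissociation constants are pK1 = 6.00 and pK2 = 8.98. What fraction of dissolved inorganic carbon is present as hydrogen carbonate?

α₁ = 0.930

α₁ = 1 / (1 + [H⁺]/K1 + K2/[H⁺]) = 1 / (1 + 10^-1.73 + 10^-1.25)
   = 1 / (1 + 0.018621 + 0.056234) = 1/1.0749 = 0.9304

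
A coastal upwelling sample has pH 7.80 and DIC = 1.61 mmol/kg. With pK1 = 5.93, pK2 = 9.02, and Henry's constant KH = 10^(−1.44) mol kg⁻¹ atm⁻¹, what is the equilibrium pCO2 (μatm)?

α₀ = 1 / (1 + K1/[H⁺] + K1K2/[H⁺]²) = 1 / (1 + 10^+1.87 + 10^+0.65)
   = 1 / (1 + 74.131 + 4.4668) = 1/79.598 = 0.01256
[CO2*] = α₀ × DIC = 0.01256 × 1.61 = 0.02023 mmol/kg
pCO2 = [CO2*]/KH = 2.023×10^-5 / 3.631×10^-2 = 557 μatm

pCO2 = 557 μatm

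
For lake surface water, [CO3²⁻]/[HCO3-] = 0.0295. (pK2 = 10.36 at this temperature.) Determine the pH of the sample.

From K2 = [H⁺][CO3²⁻]/[HCO3-]:  pH = pK2 + log₁₀([CO3²⁻]/[HCO3-])
log₁₀(0.0295) = -1.530
pH = 10.36 + (-1.530) = 8.83

pH = 8.83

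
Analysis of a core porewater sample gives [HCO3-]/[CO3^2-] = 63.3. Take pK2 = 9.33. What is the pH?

pH = 7.53

From K2 = [H⁺][CO3^2-]/[HCO3-]:  pH = pK2 − log₁₀([HCO3-]/[CO3^2-])
log₁₀(63.3) = +1.801
pH = 9.33 − (+1.801) = 7.53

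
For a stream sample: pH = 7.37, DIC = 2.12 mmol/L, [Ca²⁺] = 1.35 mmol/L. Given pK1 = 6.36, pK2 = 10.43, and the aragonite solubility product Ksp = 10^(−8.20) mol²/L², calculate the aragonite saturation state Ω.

α₂ = 1 / (1 + [H⁺]/K2 + [H⁺]²/(K1K2)) = 1 / (1 + 10^+3.06 + 10^+2.05)
   = 1 / (1 + 1148.2 + 112.20) = 1/1261.4 = 0.0007928
[CO3²⁻] = α₂ × DIC = 0.0007928 × 2.12 = 0.001681 mmol/L = 1.681 μmol/L
Ksp = 10^(−8.20) = 6.310×10^-9
Ω = [Ca²⁺][CO3²⁻]/Ksp = (1.35×10^-3)(1.681×10^-6) / 6.310×10^-9 = 0.360

Ω = 0.360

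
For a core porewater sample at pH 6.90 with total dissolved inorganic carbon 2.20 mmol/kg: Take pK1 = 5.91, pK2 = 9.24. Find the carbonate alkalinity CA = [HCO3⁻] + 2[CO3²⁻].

CA = [HCO3⁻] + 2[CO3²⁻] = (α₁ + 2α₂)·DIC
At pH 6.90: [H⁺]/K1 = 10^-0.99 = 0.10233, K2/[H⁺] = 10^-2.34 = 0.0045709
α₁ = 1/(1 + 0.10233 + 0.0045709) = 1/1.1069 = 0.9034; α₂ = α₁·K2/[H⁺] = 0.004129
α₁ + 2α₂ = 0.9117
CA = 0.9117 × 2.20 = 2.01 mmol/kg

CA = 2.01 mmol/kg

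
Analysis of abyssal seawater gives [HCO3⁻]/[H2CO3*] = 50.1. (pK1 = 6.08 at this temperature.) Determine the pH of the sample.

From K1 = [H⁺][HCO3⁻]/[H2CO3*]:  pH = pK1 + log₁₀([HCO3⁻]/[H2CO3*])
log₁₀(50.1) = +1.700
pH = 6.08 + (+1.700) = 7.78

pH = 7.78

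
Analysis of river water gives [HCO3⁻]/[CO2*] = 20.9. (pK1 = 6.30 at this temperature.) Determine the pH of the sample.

From K1 = [H⁺][HCO3⁻]/[CO2*]:  pH = pK1 + log₁₀([HCO3⁻]/[CO2*])
log₁₀(20.9) = +1.320
pH = 6.30 + (+1.320) = 7.62

pH = 7.62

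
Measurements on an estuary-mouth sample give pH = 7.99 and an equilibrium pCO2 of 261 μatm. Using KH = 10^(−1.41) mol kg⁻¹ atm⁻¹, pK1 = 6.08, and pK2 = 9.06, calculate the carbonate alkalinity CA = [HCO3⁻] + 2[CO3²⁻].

CA = 0.966 mmol/kg

[CO2*] = KH · pCO2 = 10^(−1.41) × 261×10^-6 = 1.015×10^-5 mol/kg
α₀ = 1/(1 + K1/[H⁺] + K1K2/[H⁺]²) = 1/(1 + 10^+1.91 + 10^+0.84) = 0.01121
DIC = [CO2*]/α₀ = 1.015×10^-5 / 0.01121 = 0.9058 mmol/kg
CA = (α₁ + 2α₂)·DIC = (0.9112 + 2×0.07756) × 0.9058 = 0.966 mmol/kg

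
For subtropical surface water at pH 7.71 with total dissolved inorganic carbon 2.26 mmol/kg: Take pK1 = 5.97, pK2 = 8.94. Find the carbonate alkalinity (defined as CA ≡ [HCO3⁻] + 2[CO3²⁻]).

CA = 2.35 mmol/kg

CA = [HCO3⁻] + 2[CO3²⁻] = (α₁ + 2α₂)·DIC
At pH 7.71: [H⁺]/K1 = 10^-1.74 = 0.018197, K2/[H⁺] = 10^-1.23 = 0.058884
α₁ = 1/(1 + 0.018197 + 0.058884) = 1/1.0771 = 0.9284; α₂ = α₁·K2/[H⁺] = 0.05467
α₁ + 2α₂ = 1.0378
CA = 1.0378 × 2.26 = 2.35 mmol/kg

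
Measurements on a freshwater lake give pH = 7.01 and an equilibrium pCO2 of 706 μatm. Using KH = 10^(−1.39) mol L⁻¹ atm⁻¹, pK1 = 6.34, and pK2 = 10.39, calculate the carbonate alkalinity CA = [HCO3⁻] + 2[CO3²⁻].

CA = 0.135 mmol/L

[CO2*] = KH · pCO2 = 10^(−1.39) × 706×10^-6 = 2.876×10^-5 mol/L
α₀ = 1/(1 + K1/[H⁺] + K1K2/[H⁺]²) = 1/(1 + 10^+0.67 + 10^-2.71) = 0.1761
DIC = [CO2*]/α₀ = 2.876×10^-5 / 0.1761 = 0.1633 mmol/L
CA = (α₁ + 2α₂)·DIC = (0.8236 + 2×0.0003433) × 0.1633 = 0.135 mmol/L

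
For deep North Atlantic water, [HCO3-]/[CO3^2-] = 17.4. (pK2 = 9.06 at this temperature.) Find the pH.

From K2 = [H⁺][CO3^2-]/[HCO3-]:  pH = pK2 − log₁₀([HCO3-]/[CO3^2-])
log₁₀(17.4) = +1.241
pH = 9.06 − (+1.241) = 7.82

pH = 7.82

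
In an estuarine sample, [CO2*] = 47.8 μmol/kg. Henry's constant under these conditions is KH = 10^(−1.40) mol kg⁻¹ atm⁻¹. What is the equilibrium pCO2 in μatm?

pCO2 = 1200 μatm

KH = 10^(−1.40) = 3.981×10^-2 mol kg⁻¹ atm⁻¹
pCO2 = [CO2*]/KH = 47.8×10^-6 / 3.981×10^-2 = 1.20×10^-3 atm = 1200 μatm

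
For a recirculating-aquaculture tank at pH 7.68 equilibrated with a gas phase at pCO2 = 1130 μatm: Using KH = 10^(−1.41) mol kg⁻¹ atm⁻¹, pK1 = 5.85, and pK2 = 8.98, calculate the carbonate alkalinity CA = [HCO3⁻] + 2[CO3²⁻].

[CO2*] = KH · pCO2 = 10^(−1.41) × 1130×10^-6 = 4.396×10^-5 mol/kg
α₀ = 1/(1 + K1/[H⁺] + K1K2/[H⁺]²) = 1/(1 + 10^+1.83 + 10^+0.53) = 0.01389
DIC = [CO2*]/α₀ = 4.396×10^-5 / 0.01389 = 3.165 mmol/kg
CA = (α₁ + 2α₂)·DIC = (0.9390 + 2×0.04706) × 3.165 = 3.27 mmol/kg

CA = 3.27 mmol/kg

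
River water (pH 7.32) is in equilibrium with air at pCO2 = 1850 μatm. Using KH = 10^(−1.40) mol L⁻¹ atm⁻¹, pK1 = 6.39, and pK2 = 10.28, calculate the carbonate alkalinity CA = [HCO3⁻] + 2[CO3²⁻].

[CO2*] = KH · pCO2 = 10^(−1.40) × 1850×10^-6 = 7.365×10^-5 mol/L
α₀ = 1/(1 + K1/[H⁺] + K1K2/[H⁺]²) = 1/(1 + 10^+0.93 + 10^-2.03) = 0.1050
DIC = [CO2*]/α₀ = 7.365×10^-5 / 0.1050 = 0.7012 mmol/L
CA = (α₁ + 2α₂)·DIC = (0.8940 + 2×0.0009802) × 0.7012 = 0.628 mmol/L

CA = 0.628 mmol/L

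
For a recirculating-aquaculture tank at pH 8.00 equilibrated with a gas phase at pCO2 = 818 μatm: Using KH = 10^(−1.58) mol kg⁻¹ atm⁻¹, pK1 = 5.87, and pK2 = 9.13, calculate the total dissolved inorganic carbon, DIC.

DIC = 3.14 mmol/kg

[CO2*] = KH · pCO2 = 10^(−1.58) × 818×10^-6 = 2.152×10^-5 mol/kg
α₀ = 1/(1 + K1/[H⁺] + K1K2/[H⁺]²) = 1/(1 + 10^+2.13 + 10^+1.00) = 0.006854
DIC = [CO2*]/α₀ = 2.152×10^-5 / 0.006854 = 3.14 mmol/kg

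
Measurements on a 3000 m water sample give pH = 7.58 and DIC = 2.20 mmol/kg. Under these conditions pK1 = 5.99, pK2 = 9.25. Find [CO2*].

α₀ = 1 / (1 + K1/[H⁺] + K1K2/[H⁺]²) = 1 / (1 + 10^+1.59 + 10^-0.08)
   = 1 / (1 + 38.905 + 0.83176) = 1/40.736 = 0.02455
[CO2*] = α₀ × DIC = 0.02455 × 2.20 = 0.0540 mmol/kg

[CO2*] = 0.0540 mmol/kg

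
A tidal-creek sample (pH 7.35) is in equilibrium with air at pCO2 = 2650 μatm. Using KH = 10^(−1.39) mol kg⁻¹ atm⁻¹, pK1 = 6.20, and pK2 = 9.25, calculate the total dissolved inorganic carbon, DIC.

DIC = 1.65 mmol/kg

[CO2*] = KH · pCO2 = 10^(−1.39) × 2650×10^-6 = 1.080×10^-4 mol/kg
α₀ = 1/(1 + K1/[H⁺] + K1K2/[H⁺]²) = 1/(1 + 10^+1.15 + 10^-0.75) = 0.06535
DIC = [CO2*]/α₀ = 1.080×10^-4 / 0.06535 = 1.65 mmol/kg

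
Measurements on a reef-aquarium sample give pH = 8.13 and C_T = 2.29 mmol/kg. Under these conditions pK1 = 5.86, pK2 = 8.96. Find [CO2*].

[CO2*] = 10.7 μmol/kg

α₀ = 1 / (1 + K1/[H⁺] + K1K2/[H⁺]²) = 1 / (1 + 10^+2.27 + 10^+1.44)
   = 1 / (1 + 186.21 + 27.542) = 1/214.75 = 0.004657
[CO2*] = α₀ × DIC = 0.004657 × 2.29 = 0.0107 mmol/kg = 10.7 μmol/kg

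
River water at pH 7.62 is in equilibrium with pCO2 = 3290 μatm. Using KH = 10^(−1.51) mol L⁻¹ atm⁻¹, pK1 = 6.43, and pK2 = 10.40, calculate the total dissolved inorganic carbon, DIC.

DIC = 1.68 mmol/L

[CO2*] = KH · pCO2 = 10^(−1.51) × 3290×10^-6 = 1.017×10^-4 mol/L
α₀ = 1/(1 + K1/[H⁺] + K1K2/[H⁺]²) = 1/(1 + 10^+1.19 + 10^-1.59) = 0.06056
DIC = [CO2*]/α₀ = 1.017×10^-4 / 0.06056 = 1.68 mmol/L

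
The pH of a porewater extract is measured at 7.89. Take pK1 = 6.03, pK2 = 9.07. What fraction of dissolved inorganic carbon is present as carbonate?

α₂ = 1 / (1 + [H⁺]/K2 + [H⁺]²/(K1K2)) = 1 / (1 + 10^+1.18 + 10^-0.68)
   = 1 / (1 + 15.136 + 0.20893) = 1/16.345 = 0.06118

α₂ = 0.0612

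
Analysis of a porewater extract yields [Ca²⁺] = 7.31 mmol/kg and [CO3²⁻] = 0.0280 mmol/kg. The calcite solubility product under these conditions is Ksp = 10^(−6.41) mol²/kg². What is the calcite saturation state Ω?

Ksp = 10^(−6.41) = 3.890×10^-7
Ω = [Ca²⁺][CO3²⁻]/Ksp = (7.31×10^-3)(0.0280×10^-3) / 3.890×10^-7 = 0.526

Ω = 0.526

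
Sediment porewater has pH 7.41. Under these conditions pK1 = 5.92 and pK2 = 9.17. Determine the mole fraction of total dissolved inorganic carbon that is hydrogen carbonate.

α₁ = 0.953

α₁ = 1 / (1 + [H⁺]/K1 + K2/[H⁺]) = 1 / (1 + 10^-1.49 + 10^-1.76)
   = 1 / (1 + 0.032359 + 0.017378) = 1/1.0497 = 0.9526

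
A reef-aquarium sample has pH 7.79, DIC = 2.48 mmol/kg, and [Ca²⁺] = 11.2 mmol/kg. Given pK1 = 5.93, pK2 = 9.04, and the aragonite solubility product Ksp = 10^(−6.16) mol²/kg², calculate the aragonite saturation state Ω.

Ω = 2.11

α₂ = 1 / (1 + [H⁺]/K2 + [H⁺]²/(K1K2)) = 1 / (1 + 10^+1.25 + 10^-0.61)
   = 1 / (1 + 17.783 + 0.24547) = 1/19.028 = 0.05255
[CO3²⁻] = α₂ × DIC = 0.05255 × 2.48 = 0.1303 mmol/kg
Ksp = 10^(−6.16) = 6.918×10^-7
Ω = [Ca²⁺][CO3²⁻]/Ksp = (11.2×10^-3)(1.303×10^-4) / 6.918×10^-7 = 2.11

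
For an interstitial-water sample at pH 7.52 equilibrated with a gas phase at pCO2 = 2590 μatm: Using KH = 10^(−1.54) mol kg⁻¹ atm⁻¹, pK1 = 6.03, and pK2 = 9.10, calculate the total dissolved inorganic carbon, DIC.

[CO2*] = KH · pCO2 = 10^(−1.54) × 2590×10^-6 = 7.470×10^-5 mol/kg
α₀ = 1/(1 + K1/[H⁺] + K1K2/[H⁺]²) = 1/(1 + 10^+1.49 + 10^-0.09) = 0.03057
DIC = [CO2*]/α₀ = 7.470×10^-5 / 0.03057 = 2.44 mmol/kg

DIC = 2.44 mmol/kg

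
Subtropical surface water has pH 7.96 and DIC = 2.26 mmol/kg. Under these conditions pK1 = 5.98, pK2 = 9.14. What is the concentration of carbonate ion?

α₂ = 1 / (1 + [H⁺]/K2 + [H⁺]²/(K1K2)) = 1 / (1 + 10^+1.18 + 10^-0.80)
   = 1 / (1 + 15.136 + 0.15849) = 1/16.294 = 0.06137
[CO3²⁻] = α₂ × DIC = 0.06137 × 2.26 = 0.139 mmol/kg

[CO3²⁻] = 0.139 mmol/kg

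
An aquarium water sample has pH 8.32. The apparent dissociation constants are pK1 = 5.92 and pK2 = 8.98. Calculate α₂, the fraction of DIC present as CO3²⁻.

α₂ = 0.179

α₂ = 1 / (1 + [H⁺]/K2 + [H⁺]²/(K1K2)) = 1 / (1 + 10^+0.66 + 10^-1.74)
   = 1 / (1 + 4.5709 + 0.018197) = 1/5.5891 = 0.1789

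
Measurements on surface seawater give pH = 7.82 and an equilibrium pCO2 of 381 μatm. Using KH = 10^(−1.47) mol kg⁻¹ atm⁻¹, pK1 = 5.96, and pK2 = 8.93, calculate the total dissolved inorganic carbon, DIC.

[CO2*] = KH · pCO2 = 10^(−1.47) × 381×10^-6 = 1.291×10^-5 mol/kg
α₀ = 1/(1 + K1/[H⁺] + K1K2/[H⁺]²) = 1/(1 + 10^+1.86 + 10^+0.75) = 0.01265
DIC = [CO2*]/α₀ = 1.291×10^-5 / 0.01265 = 1.02 mmol/kg

DIC = 1.02 mmol/kg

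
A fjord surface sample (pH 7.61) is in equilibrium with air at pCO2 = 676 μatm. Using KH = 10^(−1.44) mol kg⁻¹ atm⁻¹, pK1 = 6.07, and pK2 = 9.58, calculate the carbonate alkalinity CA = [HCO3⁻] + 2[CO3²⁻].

[CO2*] = KH · pCO2 = 10^(−1.44) × 676×10^-6 = 2.454×10^-5 mol/kg
α₀ = 1/(1 + K1/[H⁺] + K1K2/[H⁺]²) = 1/(1 + 10^+1.54 + 10^-0.43) = 0.02774
DIC = [CO2*]/α₀ = 2.454×10^-5 / 0.02774 = 0.8847 mmol/kg
CA = (α₁ + 2α₂)·DIC = (0.9619 + 2×0.01031) × 0.8847 = 0.869 mmol/kg

CA = 0.869 mmol/kg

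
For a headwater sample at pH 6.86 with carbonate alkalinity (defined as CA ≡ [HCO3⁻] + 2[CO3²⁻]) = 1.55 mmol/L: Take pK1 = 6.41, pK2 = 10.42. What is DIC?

DIC = 2.10 mmol/L

CA = [HCO3⁻] + 2[CO3²⁻] = (α₁ + 2α₂)·DIC
At pH 6.86: [H⁺]/K1 = 10^-0.45 = 0.35481, K2/[H⁺] = 10^-3.56 = 0.00027542
α₁ = 1/(1 + 0.35481 + 0.00027542) = 1/1.3551 = 0.7380; α₂ = α₁·K2/[H⁺] = 0.0002033
α₁ + 2α₂ = 0.7384
DIC = CA / (α₁ + 2α₂) = 1.55 / 0.7384 = 2.10 mmol/L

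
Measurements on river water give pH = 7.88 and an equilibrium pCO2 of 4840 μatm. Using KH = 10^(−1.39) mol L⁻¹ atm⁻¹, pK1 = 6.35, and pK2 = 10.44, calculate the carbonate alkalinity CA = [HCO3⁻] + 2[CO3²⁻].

[CO2*] = KH · pCO2 = 10^(−1.39) × 4840×10^-6 = 1.972×10^-4 mol/L
α₀ = 1/(1 + K1/[H⁺] + K1K2/[H⁺]²) = 1/(1 + 10^+1.53 + 10^-1.03) = 0.02859
DIC = [CO2*]/α₀ = 1.972×10^-4 / 0.02859 = 6.897 mmol/L
CA = (α₁ + 2α₂)·DIC = (0.9687 + 2×0.002668) × 6.897 = 6.72 mmol/L

CA = 6.72 mmol/L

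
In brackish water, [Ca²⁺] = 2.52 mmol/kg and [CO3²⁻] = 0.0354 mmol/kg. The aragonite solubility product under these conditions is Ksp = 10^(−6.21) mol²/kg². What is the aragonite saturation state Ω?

Ω = 0.145

Ksp = 10^(−6.21) = 6.166×10^-7
Ω = [Ca²⁺][CO3²⁻]/Ksp = (2.52×10^-3)(0.0354×10^-3) / 6.166×10^-7 = 0.145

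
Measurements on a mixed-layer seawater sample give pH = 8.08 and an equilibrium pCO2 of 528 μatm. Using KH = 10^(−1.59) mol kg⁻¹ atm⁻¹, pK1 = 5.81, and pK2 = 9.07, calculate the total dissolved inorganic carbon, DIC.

DIC = 2.80 mmol/kg

[CO2*] = KH · pCO2 = 10^(−1.59) × 528×10^-6 = 1.357×10^-5 mol/kg
α₀ = 1/(1 + K1/[H⁺] + K1K2/[H⁺]²) = 1/(1 + 10^+2.27 + 10^+1.28) = 0.004848
DIC = [CO2*]/α₀ = 1.357×10^-5 / 0.004848 = 2.80 mmol/kg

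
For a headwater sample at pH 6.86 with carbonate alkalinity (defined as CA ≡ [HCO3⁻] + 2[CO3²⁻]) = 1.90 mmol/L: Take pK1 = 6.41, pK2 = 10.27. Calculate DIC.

CA = [HCO3⁻] + 2[CO3²⁻] = (α₁ + 2α₂)·DIC
At pH 6.86: [H⁺]/K1 = 10^-0.45 = 0.35481, K2/[H⁺] = 10^-3.41 = 0.00038905
α₁ = 1/(1 + 0.35481 + 0.00038905) = 1/1.3552 = 0.7379; α₂ = α₁·K2/[H⁺] = 0.0002871
α₁ + 2α₂ = 0.7385
DIC = CA / (α₁ + 2α₂) = 1.90 / 0.7385 = 2.57 mmol/L

DIC = 2.57 mmol/L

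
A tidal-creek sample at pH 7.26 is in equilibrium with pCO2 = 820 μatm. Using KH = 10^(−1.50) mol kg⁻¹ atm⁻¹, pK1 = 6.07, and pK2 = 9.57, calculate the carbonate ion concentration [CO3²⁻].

[CO2*] = KH · pCO2 = 10^(−1.50) × 820×10^-6 = 2.593×10^-5 mol/kg
α₀ = 1/(1 + K1/[H⁺] + K1K2/[H⁺]²) = 1/(1 + 10^+1.19 + 10^-1.12) = 0.06037
DIC = [CO2*]/α₀ = 2.593×10^-5 / 0.06037 = 0.4295 mmol/kg
[CO3²⁻] = α₂·DIC; α₂ = 0.004580, so [CO3²⁻] = 0.004580 × 0.4295 = 0.00197 mmol/kg = 1.97 μmol/kg

[CO3²⁻] = 1.97 μmol/kg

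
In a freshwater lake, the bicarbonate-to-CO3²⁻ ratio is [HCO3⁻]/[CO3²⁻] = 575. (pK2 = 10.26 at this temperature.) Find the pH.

From K2 = [H⁺][CO3²⁻]/[HCO3⁻]:  pH = pK2 − log₁₀([HCO3⁻]/[CO3²⁻])
log₁₀(575) = +2.760
pH = 10.26 − (+2.760) = 7.50

pH = 7.50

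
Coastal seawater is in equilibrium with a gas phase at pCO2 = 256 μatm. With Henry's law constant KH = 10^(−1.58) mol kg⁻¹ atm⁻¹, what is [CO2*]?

KH = 10^(−1.58) = 2.630×10^-2 mol kg⁻¹ atm⁻¹
[CO2*] = KH · pCO2 = 2.630×10^-2 × 256×10^-6 atm = 6.73×10^-6 mol/kg

[CO2*] = 6.73 μmol/kg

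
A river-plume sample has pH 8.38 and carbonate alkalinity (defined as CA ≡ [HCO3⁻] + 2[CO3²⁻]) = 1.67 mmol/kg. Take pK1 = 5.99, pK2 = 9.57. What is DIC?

CA = [HCO3⁻] + 2[CO3²⁻] = (α₁ + 2α₂)·DIC
At pH 8.38: [H⁺]/K1 = 10^-2.39 = 0.0040738, K2/[H⁺] = 10^-1.19 = 0.064565
α₁ = 1/(1 + 0.0040738 + 0.064565) = 1/1.0686 = 0.9358; α₂ = α₁·K2/[H⁺] = 0.06042
α₁ + 2α₂ = 1.0566
DIC = CA / (α₁ + 2α₂) = 1.67 / 1.0566 = 1.58 mmol/kg

DIC = 1.58 mmol/kg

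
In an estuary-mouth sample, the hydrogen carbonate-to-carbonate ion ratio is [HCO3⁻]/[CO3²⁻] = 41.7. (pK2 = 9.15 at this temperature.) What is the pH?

From K2 = [H⁺][CO3²⁻]/[HCO3⁻]:  pH = pK2 − log₁₀([HCO3⁻]/[CO3²⁻])
log₁₀(41.7) = +1.620
pH = 9.15 − (+1.620) = 7.53

pH = 7.53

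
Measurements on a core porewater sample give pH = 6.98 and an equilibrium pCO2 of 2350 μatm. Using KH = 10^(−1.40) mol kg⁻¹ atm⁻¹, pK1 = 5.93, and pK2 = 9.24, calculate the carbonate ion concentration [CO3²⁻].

[CO2*] = KH · pCO2 = 10^(−1.40) × 2350×10^-6 = 9.356×10^-5 mol/kg
α₀ = 1/(1 + K1/[H⁺] + K1K2/[H⁺]²) = 1/(1 + 10^+1.05 + 10^-1.21) = 0.08142
DIC = [CO2*]/α₀ = 9.356×10^-5 / 0.08142 = 1.149 mmol/kg
[CO3²⁻] = α₂·DIC; α₂ = 0.005020, so [CO3²⁻] = 0.005020 × 1.149 = 0.00577 mmol/kg = 5.77 μmol/kg

[CO3²⁻] = 5.77 μmol/kg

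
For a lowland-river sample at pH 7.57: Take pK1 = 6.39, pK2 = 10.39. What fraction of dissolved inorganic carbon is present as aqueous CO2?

α₀ = 1 / (1 + K1/[H⁺] + K1K2/[H⁺]²) = 1 / (1 + 10^+1.18 + 10^-1.64)
   = 1 / (1 + 15.136 + 0.022909) = 1/16.159 = 0.06189

α₀ = 0.0619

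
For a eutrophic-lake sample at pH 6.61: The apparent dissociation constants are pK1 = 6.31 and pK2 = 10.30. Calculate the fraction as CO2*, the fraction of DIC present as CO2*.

α₀ = 0.334

α₀ = 1 / (1 + K1/[H⁺] + K1K2/[H⁺]²) = 1 / (1 + 10^+0.30 + 10^-3.39)
   = 1 / (1 + 1.9953 + 0.00040738) = 1/2.9957 = 0.3338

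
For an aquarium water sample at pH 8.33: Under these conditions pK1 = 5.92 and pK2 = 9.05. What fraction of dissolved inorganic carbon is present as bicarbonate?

α₁ = 0.837

α₁ = 1 / (1 + [H⁺]/K1 + K2/[H⁺]) = 1 / (1 + 10^-2.41 + 10^-0.72)
   = 1 / (1 + 0.0038905 + 0.19055) = 1/1.1944 = 0.8372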